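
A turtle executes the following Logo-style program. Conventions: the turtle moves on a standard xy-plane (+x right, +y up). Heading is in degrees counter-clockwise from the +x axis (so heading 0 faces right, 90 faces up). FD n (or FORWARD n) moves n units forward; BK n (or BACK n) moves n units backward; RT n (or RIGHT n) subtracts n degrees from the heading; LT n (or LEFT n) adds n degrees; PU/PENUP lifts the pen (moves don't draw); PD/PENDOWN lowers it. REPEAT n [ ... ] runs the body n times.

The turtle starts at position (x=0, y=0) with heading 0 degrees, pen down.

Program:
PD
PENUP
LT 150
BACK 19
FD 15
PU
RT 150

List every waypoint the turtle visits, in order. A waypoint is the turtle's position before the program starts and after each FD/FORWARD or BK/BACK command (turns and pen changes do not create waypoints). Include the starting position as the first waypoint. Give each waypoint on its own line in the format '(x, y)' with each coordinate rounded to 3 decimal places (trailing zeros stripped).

Executing turtle program step by step:
Start: pos=(0,0), heading=0, pen down
PD: pen down
PU: pen up
LT 150: heading 0 -> 150
BK 19: (0,0) -> (16.454,-9.5) [heading=150, move]
FD 15: (16.454,-9.5) -> (3.464,-2) [heading=150, move]
PU: pen up
RT 150: heading 150 -> 0
Final: pos=(3.464,-2), heading=0, 0 segment(s) drawn
Waypoints (3 total):
(0, 0)
(16.454, -9.5)
(3.464, -2)

Answer: (0, 0)
(16.454, -9.5)
(3.464, -2)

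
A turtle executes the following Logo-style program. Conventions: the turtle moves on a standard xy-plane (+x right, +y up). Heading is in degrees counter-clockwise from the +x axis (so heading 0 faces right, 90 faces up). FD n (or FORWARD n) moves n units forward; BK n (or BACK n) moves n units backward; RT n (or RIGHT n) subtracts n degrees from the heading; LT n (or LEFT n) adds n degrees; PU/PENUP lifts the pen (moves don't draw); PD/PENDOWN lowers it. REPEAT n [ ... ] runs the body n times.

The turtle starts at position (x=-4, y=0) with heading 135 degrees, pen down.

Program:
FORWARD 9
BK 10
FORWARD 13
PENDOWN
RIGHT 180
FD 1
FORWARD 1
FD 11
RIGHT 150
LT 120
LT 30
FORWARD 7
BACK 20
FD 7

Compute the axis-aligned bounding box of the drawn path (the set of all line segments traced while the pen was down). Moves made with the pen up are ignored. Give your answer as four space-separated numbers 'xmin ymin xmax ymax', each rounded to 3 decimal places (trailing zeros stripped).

Executing turtle program step by step:
Start: pos=(-4,0), heading=135, pen down
FD 9: (-4,0) -> (-10.364,6.364) [heading=135, draw]
BK 10: (-10.364,6.364) -> (-3.293,-0.707) [heading=135, draw]
FD 13: (-3.293,-0.707) -> (-12.485,8.485) [heading=135, draw]
PD: pen down
RT 180: heading 135 -> 315
FD 1: (-12.485,8.485) -> (-11.778,7.778) [heading=315, draw]
FD 1: (-11.778,7.778) -> (-11.071,7.071) [heading=315, draw]
FD 11: (-11.071,7.071) -> (-3.293,-0.707) [heading=315, draw]
RT 150: heading 315 -> 165
LT 120: heading 165 -> 285
LT 30: heading 285 -> 315
FD 7: (-3.293,-0.707) -> (1.657,-5.657) [heading=315, draw]
BK 20: (1.657,-5.657) -> (-12.485,8.485) [heading=315, draw]
FD 7: (-12.485,8.485) -> (-7.536,3.536) [heading=315, draw]
Final: pos=(-7.536,3.536), heading=315, 9 segment(s) drawn

Segment endpoints: x in {-12.485, -11.778, -11.071, -10.364, -7.536, -4, -3.293, -3.293, 1.657}, y in {-5.657, -0.707, -0.707, 0, 3.536, 6.364, 7.071, 7.778, 8.485}
xmin=-12.485, ymin=-5.657, xmax=1.657, ymax=8.485

Answer: -12.485 -5.657 1.657 8.485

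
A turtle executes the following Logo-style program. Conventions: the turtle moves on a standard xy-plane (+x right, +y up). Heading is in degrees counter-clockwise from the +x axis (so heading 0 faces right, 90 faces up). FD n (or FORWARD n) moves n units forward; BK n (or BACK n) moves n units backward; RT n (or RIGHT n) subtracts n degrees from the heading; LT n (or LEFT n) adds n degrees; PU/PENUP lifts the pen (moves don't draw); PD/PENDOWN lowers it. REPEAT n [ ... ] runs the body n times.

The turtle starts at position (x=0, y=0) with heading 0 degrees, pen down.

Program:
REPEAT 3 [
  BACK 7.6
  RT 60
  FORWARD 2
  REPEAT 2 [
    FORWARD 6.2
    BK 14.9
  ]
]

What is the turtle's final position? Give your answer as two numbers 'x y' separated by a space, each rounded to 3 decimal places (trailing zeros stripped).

Answer: 7.8 39.837

Derivation:
Executing turtle program step by step:
Start: pos=(0,0), heading=0, pen down
REPEAT 3 [
  -- iteration 1/3 --
  BK 7.6: (0,0) -> (-7.6,0) [heading=0, draw]
  RT 60: heading 0 -> 300
  FD 2: (-7.6,0) -> (-6.6,-1.732) [heading=300, draw]
  REPEAT 2 [
    -- iteration 1/2 --
    FD 6.2: (-6.6,-1.732) -> (-3.5,-7.101) [heading=300, draw]
    BK 14.9: (-3.5,-7.101) -> (-10.95,5.802) [heading=300, draw]
    -- iteration 2/2 --
    FD 6.2: (-10.95,5.802) -> (-7.85,0.433) [heading=300, draw]
    BK 14.9: (-7.85,0.433) -> (-15.3,13.337) [heading=300, draw]
  ]
  -- iteration 2/3 --
  BK 7.6: (-15.3,13.337) -> (-19.1,19.919) [heading=300, draw]
  RT 60: heading 300 -> 240
  FD 2: (-19.1,19.919) -> (-20.1,18.187) [heading=240, draw]
  REPEAT 2 [
    -- iteration 1/2 --
    FD 6.2: (-20.1,18.187) -> (-23.2,12.817) [heading=240, draw]
    BK 14.9: (-23.2,12.817) -> (-15.75,25.721) [heading=240, draw]
    -- iteration 2/2 --
    FD 6.2: (-15.75,25.721) -> (-18.85,20.352) [heading=240, draw]
    BK 14.9: (-18.85,20.352) -> (-11.4,33.255) [heading=240, draw]
  ]
  -- iteration 3/3 --
  BK 7.6: (-11.4,33.255) -> (-7.6,39.837) [heading=240, draw]
  RT 60: heading 240 -> 180
  FD 2: (-7.6,39.837) -> (-9.6,39.837) [heading=180, draw]
  REPEAT 2 [
    -- iteration 1/2 --
    FD 6.2: (-9.6,39.837) -> (-15.8,39.837) [heading=180, draw]
    BK 14.9: (-15.8,39.837) -> (-0.9,39.837) [heading=180, draw]
    -- iteration 2/2 --
    FD 6.2: (-0.9,39.837) -> (-7.1,39.837) [heading=180, draw]
    BK 14.9: (-7.1,39.837) -> (7.8,39.837) [heading=180, draw]
  ]
]
Final: pos=(7.8,39.837), heading=180, 18 segment(s) drawn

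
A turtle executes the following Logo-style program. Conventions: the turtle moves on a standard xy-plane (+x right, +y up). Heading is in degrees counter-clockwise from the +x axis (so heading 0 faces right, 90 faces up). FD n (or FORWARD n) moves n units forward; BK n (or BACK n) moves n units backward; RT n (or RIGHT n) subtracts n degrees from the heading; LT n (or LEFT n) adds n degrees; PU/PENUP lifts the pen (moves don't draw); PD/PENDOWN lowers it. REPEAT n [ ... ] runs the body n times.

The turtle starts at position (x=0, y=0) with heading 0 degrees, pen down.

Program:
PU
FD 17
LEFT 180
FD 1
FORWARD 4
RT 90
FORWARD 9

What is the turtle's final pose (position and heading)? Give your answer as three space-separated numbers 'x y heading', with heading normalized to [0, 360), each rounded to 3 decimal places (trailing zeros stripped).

Answer: 12 9 90

Derivation:
Executing turtle program step by step:
Start: pos=(0,0), heading=0, pen down
PU: pen up
FD 17: (0,0) -> (17,0) [heading=0, move]
LT 180: heading 0 -> 180
FD 1: (17,0) -> (16,0) [heading=180, move]
FD 4: (16,0) -> (12,0) [heading=180, move]
RT 90: heading 180 -> 90
FD 9: (12,0) -> (12,9) [heading=90, move]
Final: pos=(12,9), heading=90, 0 segment(s) drawn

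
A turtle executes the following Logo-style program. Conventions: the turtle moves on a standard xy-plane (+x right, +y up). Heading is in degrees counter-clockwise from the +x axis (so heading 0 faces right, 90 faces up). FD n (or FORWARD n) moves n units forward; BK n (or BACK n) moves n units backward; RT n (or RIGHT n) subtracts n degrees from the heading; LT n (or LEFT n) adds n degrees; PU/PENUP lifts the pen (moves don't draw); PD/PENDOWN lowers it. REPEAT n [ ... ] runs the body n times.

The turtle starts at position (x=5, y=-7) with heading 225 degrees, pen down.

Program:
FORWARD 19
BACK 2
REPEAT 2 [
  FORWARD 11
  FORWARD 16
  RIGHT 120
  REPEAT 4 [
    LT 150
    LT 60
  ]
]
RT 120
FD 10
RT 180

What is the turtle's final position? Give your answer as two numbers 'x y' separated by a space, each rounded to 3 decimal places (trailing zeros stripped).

Answer: -47.793 -47.545

Derivation:
Executing turtle program step by step:
Start: pos=(5,-7), heading=225, pen down
FD 19: (5,-7) -> (-8.435,-20.435) [heading=225, draw]
BK 2: (-8.435,-20.435) -> (-7.021,-19.021) [heading=225, draw]
REPEAT 2 [
  -- iteration 1/2 --
  FD 11: (-7.021,-19.021) -> (-14.799,-26.799) [heading=225, draw]
  FD 16: (-14.799,-26.799) -> (-26.113,-38.113) [heading=225, draw]
  RT 120: heading 225 -> 105
  REPEAT 4 [
    -- iteration 1/4 --
    LT 150: heading 105 -> 255
    LT 60: heading 255 -> 315
    -- iteration 2/4 --
    LT 150: heading 315 -> 105
    LT 60: heading 105 -> 165
    -- iteration 3/4 --
    LT 150: heading 165 -> 315
    LT 60: heading 315 -> 15
    -- iteration 4/4 --
    LT 150: heading 15 -> 165
    LT 60: heading 165 -> 225
  ]
  -- iteration 2/2 --
  FD 11: (-26.113,-38.113) -> (-33.891,-45.891) [heading=225, draw]
  FD 16: (-33.891,-45.891) -> (-45.205,-57.205) [heading=225, draw]
  RT 120: heading 225 -> 105
  REPEAT 4 [
    -- iteration 1/4 --
    LT 150: heading 105 -> 255
    LT 60: heading 255 -> 315
    -- iteration 2/4 --
    LT 150: heading 315 -> 105
    LT 60: heading 105 -> 165
    -- iteration 3/4 --
    LT 150: heading 165 -> 315
    LT 60: heading 315 -> 15
    -- iteration 4/4 --
    LT 150: heading 15 -> 165
    LT 60: heading 165 -> 225
  ]
]
RT 120: heading 225 -> 105
FD 10: (-45.205,-57.205) -> (-47.793,-47.545) [heading=105, draw]
RT 180: heading 105 -> 285
Final: pos=(-47.793,-47.545), heading=285, 7 segment(s) drawn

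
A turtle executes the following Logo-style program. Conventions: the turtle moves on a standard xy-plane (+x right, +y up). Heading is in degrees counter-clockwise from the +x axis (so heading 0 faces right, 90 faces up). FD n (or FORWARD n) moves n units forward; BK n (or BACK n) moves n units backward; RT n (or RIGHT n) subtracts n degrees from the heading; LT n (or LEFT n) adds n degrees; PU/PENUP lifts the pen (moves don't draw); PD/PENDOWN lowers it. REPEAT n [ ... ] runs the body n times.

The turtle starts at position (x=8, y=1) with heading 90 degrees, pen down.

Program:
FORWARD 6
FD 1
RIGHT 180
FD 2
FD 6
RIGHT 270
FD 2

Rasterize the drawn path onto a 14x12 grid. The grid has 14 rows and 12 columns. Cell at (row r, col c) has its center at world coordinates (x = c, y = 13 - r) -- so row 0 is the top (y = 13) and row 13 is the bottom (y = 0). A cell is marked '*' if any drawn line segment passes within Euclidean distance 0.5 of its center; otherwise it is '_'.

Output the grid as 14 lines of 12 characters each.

Segment 0: (8,1) -> (8,7)
Segment 1: (8,7) -> (8,8)
Segment 2: (8,8) -> (8,6)
Segment 3: (8,6) -> (8,0)
Segment 4: (8,0) -> (10,0)

Answer: ____________
____________
____________
____________
____________
________*___
________*___
________*___
________*___
________*___
________*___
________*___
________*___
________***_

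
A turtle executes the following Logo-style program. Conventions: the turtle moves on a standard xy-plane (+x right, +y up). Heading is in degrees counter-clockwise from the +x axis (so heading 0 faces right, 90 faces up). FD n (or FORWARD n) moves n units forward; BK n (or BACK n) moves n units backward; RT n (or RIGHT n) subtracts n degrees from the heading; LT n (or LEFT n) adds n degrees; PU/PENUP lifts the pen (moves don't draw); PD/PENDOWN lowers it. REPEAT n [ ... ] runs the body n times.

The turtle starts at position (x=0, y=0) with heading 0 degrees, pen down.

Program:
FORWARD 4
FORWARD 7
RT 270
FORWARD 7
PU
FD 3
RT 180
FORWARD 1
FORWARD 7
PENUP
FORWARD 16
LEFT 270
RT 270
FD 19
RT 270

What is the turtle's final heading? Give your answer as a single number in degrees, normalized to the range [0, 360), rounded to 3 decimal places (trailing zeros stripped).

Executing turtle program step by step:
Start: pos=(0,0), heading=0, pen down
FD 4: (0,0) -> (4,0) [heading=0, draw]
FD 7: (4,0) -> (11,0) [heading=0, draw]
RT 270: heading 0 -> 90
FD 7: (11,0) -> (11,7) [heading=90, draw]
PU: pen up
FD 3: (11,7) -> (11,10) [heading=90, move]
RT 180: heading 90 -> 270
FD 1: (11,10) -> (11,9) [heading=270, move]
FD 7: (11,9) -> (11,2) [heading=270, move]
PU: pen up
FD 16: (11,2) -> (11,-14) [heading=270, move]
LT 270: heading 270 -> 180
RT 270: heading 180 -> 270
FD 19: (11,-14) -> (11,-33) [heading=270, move]
RT 270: heading 270 -> 0
Final: pos=(11,-33), heading=0, 3 segment(s) drawn

Answer: 0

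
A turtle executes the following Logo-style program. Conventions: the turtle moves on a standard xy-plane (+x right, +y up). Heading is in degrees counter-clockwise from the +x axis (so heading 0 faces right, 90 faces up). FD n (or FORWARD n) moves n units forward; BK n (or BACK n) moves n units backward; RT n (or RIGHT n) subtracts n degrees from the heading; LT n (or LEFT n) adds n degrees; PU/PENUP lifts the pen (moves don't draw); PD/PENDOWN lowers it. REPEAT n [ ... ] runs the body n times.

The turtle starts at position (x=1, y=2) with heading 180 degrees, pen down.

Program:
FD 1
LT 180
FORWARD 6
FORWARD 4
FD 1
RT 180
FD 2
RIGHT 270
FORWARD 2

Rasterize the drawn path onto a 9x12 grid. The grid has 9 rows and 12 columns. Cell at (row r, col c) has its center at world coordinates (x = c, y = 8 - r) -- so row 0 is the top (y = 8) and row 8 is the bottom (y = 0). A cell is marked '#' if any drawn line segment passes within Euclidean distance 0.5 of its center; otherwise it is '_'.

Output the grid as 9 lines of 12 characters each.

Segment 0: (1,2) -> (0,2)
Segment 1: (0,2) -> (6,2)
Segment 2: (6,2) -> (10,2)
Segment 3: (10,2) -> (11,2)
Segment 4: (11,2) -> (9,2)
Segment 5: (9,2) -> (9,-0)

Answer: ____________
____________
____________
____________
____________
____________
############
_________#__
_________#__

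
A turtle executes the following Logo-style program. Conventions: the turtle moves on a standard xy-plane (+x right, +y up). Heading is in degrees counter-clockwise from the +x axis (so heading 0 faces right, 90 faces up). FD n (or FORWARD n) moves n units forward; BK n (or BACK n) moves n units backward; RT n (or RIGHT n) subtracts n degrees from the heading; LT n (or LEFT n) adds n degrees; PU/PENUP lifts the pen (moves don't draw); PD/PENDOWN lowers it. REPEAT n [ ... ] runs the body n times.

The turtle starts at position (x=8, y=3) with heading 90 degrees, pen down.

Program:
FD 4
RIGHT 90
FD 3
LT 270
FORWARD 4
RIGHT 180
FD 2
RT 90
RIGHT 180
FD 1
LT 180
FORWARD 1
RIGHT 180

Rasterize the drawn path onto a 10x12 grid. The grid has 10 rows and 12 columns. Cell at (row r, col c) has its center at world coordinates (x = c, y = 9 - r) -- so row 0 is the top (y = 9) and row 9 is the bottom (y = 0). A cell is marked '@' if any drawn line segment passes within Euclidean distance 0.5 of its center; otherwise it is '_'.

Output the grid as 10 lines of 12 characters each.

Segment 0: (8,3) -> (8,7)
Segment 1: (8,7) -> (11,7)
Segment 2: (11,7) -> (11,3)
Segment 3: (11,3) -> (11,5)
Segment 4: (11,5) -> (10,5)
Segment 5: (10,5) -> (11,5)

Answer: ____________
____________
________@@@@
________@__@
________@_@@
________@__@
________@__@
____________
____________
____________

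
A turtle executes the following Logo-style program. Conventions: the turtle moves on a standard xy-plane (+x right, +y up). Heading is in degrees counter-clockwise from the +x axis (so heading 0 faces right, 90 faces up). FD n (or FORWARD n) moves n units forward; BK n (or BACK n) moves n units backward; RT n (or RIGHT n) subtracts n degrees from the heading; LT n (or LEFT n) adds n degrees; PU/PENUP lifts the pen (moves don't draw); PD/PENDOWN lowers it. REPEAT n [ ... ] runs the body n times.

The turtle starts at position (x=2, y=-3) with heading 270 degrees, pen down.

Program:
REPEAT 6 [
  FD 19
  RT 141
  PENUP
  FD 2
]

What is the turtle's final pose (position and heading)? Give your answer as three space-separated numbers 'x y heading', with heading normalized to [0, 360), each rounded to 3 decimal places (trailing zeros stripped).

Executing turtle program step by step:
Start: pos=(2,-3), heading=270, pen down
REPEAT 6 [
  -- iteration 1/6 --
  FD 19: (2,-3) -> (2,-22) [heading=270, draw]
  RT 141: heading 270 -> 129
  PU: pen up
  FD 2: (2,-22) -> (0.741,-20.446) [heading=129, move]
  -- iteration 2/6 --
  FD 19: (0.741,-20.446) -> (-11.216,-5.68) [heading=129, move]
  RT 141: heading 129 -> 348
  PU: pen up
  FD 2: (-11.216,-5.68) -> (-9.259,-6.096) [heading=348, move]
  -- iteration 3/6 --
  FD 19: (-9.259,-6.096) -> (9.325,-10.046) [heading=348, move]
  RT 141: heading 348 -> 207
  PU: pen up
  FD 2: (9.325,-10.046) -> (7.543,-10.954) [heading=207, move]
  -- iteration 4/6 --
  FD 19: (7.543,-10.954) -> (-9.386,-19.58) [heading=207, move]
  RT 141: heading 207 -> 66
  PU: pen up
  FD 2: (-9.386,-19.58) -> (-8.572,-17.753) [heading=66, move]
  -- iteration 5/6 --
  FD 19: (-8.572,-17.753) -> (-0.844,-0.395) [heading=66, move]
  RT 141: heading 66 -> 285
  PU: pen up
  FD 2: (-0.844,-0.395) -> (-0.327,-2.327) [heading=285, move]
  -- iteration 6/6 --
  FD 19: (-0.327,-2.327) -> (4.591,-20.68) [heading=285, move]
  RT 141: heading 285 -> 144
  PU: pen up
  FD 2: (4.591,-20.68) -> (2.973,-19.504) [heading=144, move]
]
Final: pos=(2.973,-19.504), heading=144, 1 segment(s) drawn

Answer: 2.973 -19.504 144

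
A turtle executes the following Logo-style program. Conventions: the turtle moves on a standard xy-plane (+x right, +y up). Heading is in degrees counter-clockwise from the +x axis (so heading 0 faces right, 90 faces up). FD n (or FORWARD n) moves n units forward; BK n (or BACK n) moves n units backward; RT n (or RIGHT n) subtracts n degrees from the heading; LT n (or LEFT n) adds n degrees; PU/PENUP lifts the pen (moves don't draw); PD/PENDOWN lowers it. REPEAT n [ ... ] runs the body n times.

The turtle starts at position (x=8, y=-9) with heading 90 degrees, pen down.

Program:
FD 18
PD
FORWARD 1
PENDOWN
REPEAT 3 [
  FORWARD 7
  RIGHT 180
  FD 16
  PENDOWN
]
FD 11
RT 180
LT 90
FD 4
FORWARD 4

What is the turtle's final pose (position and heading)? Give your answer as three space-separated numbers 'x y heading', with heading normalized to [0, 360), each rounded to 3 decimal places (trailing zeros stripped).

Executing turtle program step by step:
Start: pos=(8,-9), heading=90, pen down
FD 18: (8,-9) -> (8,9) [heading=90, draw]
PD: pen down
FD 1: (8,9) -> (8,10) [heading=90, draw]
PD: pen down
REPEAT 3 [
  -- iteration 1/3 --
  FD 7: (8,10) -> (8,17) [heading=90, draw]
  RT 180: heading 90 -> 270
  FD 16: (8,17) -> (8,1) [heading=270, draw]
  PD: pen down
  -- iteration 2/3 --
  FD 7: (8,1) -> (8,-6) [heading=270, draw]
  RT 180: heading 270 -> 90
  FD 16: (8,-6) -> (8,10) [heading=90, draw]
  PD: pen down
  -- iteration 3/3 --
  FD 7: (8,10) -> (8,17) [heading=90, draw]
  RT 180: heading 90 -> 270
  FD 16: (8,17) -> (8,1) [heading=270, draw]
  PD: pen down
]
FD 11: (8,1) -> (8,-10) [heading=270, draw]
RT 180: heading 270 -> 90
LT 90: heading 90 -> 180
FD 4: (8,-10) -> (4,-10) [heading=180, draw]
FD 4: (4,-10) -> (0,-10) [heading=180, draw]
Final: pos=(0,-10), heading=180, 11 segment(s) drawn

Answer: 0 -10 180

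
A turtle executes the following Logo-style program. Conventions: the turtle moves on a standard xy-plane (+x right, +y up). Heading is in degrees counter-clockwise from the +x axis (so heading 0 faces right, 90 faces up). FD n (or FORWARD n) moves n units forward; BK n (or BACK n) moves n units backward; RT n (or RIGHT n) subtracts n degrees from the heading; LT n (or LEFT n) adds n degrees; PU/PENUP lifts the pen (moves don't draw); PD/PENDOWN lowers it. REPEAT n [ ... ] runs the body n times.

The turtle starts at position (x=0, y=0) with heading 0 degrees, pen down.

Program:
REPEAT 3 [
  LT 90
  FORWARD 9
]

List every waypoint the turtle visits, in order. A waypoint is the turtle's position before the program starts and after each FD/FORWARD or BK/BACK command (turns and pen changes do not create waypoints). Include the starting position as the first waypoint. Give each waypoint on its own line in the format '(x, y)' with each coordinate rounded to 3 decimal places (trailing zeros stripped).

Executing turtle program step by step:
Start: pos=(0,0), heading=0, pen down
REPEAT 3 [
  -- iteration 1/3 --
  LT 90: heading 0 -> 90
  FD 9: (0,0) -> (0,9) [heading=90, draw]
  -- iteration 2/3 --
  LT 90: heading 90 -> 180
  FD 9: (0,9) -> (-9,9) [heading=180, draw]
  -- iteration 3/3 --
  LT 90: heading 180 -> 270
  FD 9: (-9,9) -> (-9,0) [heading=270, draw]
]
Final: pos=(-9,0), heading=270, 3 segment(s) drawn
Waypoints (4 total):
(0, 0)
(0, 9)
(-9, 9)
(-9, 0)

Answer: (0, 0)
(0, 9)
(-9, 9)
(-9, 0)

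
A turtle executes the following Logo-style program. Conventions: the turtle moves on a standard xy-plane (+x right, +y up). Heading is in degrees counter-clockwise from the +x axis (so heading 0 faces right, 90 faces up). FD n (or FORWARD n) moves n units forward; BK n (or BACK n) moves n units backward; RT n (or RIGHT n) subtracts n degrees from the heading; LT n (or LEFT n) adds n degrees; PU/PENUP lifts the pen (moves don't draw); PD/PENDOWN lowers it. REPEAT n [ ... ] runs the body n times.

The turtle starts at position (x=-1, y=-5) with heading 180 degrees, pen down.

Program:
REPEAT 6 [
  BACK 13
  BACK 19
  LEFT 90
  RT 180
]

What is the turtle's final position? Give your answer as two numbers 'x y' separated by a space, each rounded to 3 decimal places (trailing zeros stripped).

Answer: 31 -37

Derivation:
Executing turtle program step by step:
Start: pos=(-1,-5), heading=180, pen down
REPEAT 6 [
  -- iteration 1/6 --
  BK 13: (-1,-5) -> (12,-5) [heading=180, draw]
  BK 19: (12,-5) -> (31,-5) [heading=180, draw]
  LT 90: heading 180 -> 270
  RT 180: heading 270 -> 90
  -- iteration 2/6 --
  BK 13: (31,-5) -> (31,-18) [heading=90, draw]
  BK 19: (31,-18) -> (31,-37) [heading=90, draw]
  LT 90: heading 90 -> 180
  RT 180: heading 180 -> 0
  -- iteration 3/6 --
  BK 13: (31,-37) -> (18,-37) [heading=0, draw]
  BK 19: (18,-37) -> (-1,-37) [heading=0, draw]
  LT 90: heading 0 -> 90
  RT 180: heading 90 -> 270
  -- iteration 4/6 --
  BK 13: (-1,-37) -> (-1,-24) [heading=270, draw]
  BK 19: (-1,-24) -> (-1,-5) [heading=270, draw]
  LT 90: heading 270 -> 0
  RT 180: heading 0 -> 180
  -- iteration 5/6 --
  BK 13: (-1,-5) -> (12,-5) [heading=180, draw]
  BK 19: (12,-5) -> (31,-5) [heading=180, draw]
  LT 90: heading 180 -> 270
  RT 180: heading 270 -> 90
  -- iteration 6/6 --
  BK 13: (31,-5) -> (31,-18) [heading=90, draw]
  BK 19: (31,-18) -> (31,-37) [heading=90, draw]
  LT 90: heading 90 -> 180
  RT 180: heading 180 -> 0
]
Final: pos=(31,-37), heading=0, 12 segment(s) drawn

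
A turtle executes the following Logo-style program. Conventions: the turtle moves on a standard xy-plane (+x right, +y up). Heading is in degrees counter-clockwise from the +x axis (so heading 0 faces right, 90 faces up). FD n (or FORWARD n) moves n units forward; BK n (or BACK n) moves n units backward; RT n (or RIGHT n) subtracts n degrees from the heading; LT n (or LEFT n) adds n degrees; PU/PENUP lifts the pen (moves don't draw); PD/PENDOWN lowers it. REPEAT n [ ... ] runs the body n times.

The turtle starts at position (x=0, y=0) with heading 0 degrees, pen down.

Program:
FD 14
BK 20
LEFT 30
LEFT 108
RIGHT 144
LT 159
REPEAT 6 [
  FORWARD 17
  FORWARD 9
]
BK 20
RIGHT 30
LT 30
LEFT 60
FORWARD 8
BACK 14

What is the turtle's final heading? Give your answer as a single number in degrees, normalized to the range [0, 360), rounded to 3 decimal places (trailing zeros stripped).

Answer: 213

Derivation:
Executing turtle program step by step:
Start: pos=(0,0), heading=0, pen down
FD 14: (0,0) -> (14,0) [heading=0, draw]
BK 20: (14,0) -> (-6,0) [heading=0, draw]
LT 30: heading 0 -> 30
LT 108: heading 30 -> 138
RT 144: heading 138 -> 354
LT 159: heading 354 -> 153
REPEAT 6 [
  -- iteration 1/6 --
  FD 17: (-6,0) -> (-21.147,7.718) [heading=153, draw]
  FD 9: (-21.147,7.718) -> (-29.166,11.804) [heading=153, draw]
  -- iteration 2/6 --
  FD 17: (-29.166,11.804) -> (-44.313,19.522) [heading=153, draw]
  FD 9: (-44.313,19.522) -> (-52.332,23.608) [heading=153, draw]
  -- iteration 3/6 --
  FD 17: (-52.332,23.608) -> (-67.479,31.325) [heading=153, draw]
  FD 9: (-67.479,31.325) -> (-75.499,35.411) [heading=153, draw]
  -- iteration 4/6 --
  FD 17: (-75.499,35.411) -> (-90.646,43.129) [heading=153, draw]
  FD 9: (-90.646,43.129) -> (-98.665,47.215) [heading=153, draw]
  -- iteration 5/6 --
  FD 17: (-98.665,47.215) -> (-113.812,54.933) [heading=153, draw]
  FD 9: (-113.812,54.933) -> (-121.831,59.019) [heading=153, draw]
  -- iteration 6/6 --
  FD 17: (-121.831,59.019) -> (-136.978,66.737) [heading=153, draw]
  FD 9: (-136.978,66.737) -> (-144.997,70.823) [heading=153, draw]
]
BK 20: (-144.997,70.823) -> (-127.177,61.743) [heading=153, draw]
RT 30: heading 153 -> 123
LT 30: heading 123 -> 153
LT 60: heading 153 -> 213
FD 8: (-127.177,61.743) -> (-133.886,57.386) [heading=213, draw]
BK 14: (-133.886,57.386) -> (-122.145,65.011) [heading=213, draw]
Final: pos=(-122.145,65.011), heading=213, 17 segment(s) drawn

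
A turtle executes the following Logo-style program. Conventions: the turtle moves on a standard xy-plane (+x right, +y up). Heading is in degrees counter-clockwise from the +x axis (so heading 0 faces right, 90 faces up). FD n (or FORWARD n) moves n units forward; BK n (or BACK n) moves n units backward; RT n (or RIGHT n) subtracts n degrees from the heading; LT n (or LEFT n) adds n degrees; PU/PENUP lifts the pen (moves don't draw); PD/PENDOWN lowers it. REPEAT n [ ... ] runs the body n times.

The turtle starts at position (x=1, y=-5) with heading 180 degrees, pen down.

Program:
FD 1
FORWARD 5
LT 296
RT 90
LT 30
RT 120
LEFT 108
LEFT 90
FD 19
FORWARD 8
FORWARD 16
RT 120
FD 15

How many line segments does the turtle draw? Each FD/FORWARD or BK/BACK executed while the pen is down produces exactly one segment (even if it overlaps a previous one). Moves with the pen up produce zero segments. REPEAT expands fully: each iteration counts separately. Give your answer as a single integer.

Answer: 6

Derivation:
Executing turtle program step by step:
Start: pos=(1,-5), heading=180, pen down
FD 1: (1,-5) -> (0,-5) [heading=180, draw]
FD 5: (0,-5) -> (-5,-5) [heading=180, draw]
LT 296: heading 180 -> 116
RT 90: heading 116 -> 26
LT 30: heading 26 -> 56
RT 120: heading 56 -> 296
LT 108: heading 296 -> 44
LT 90: heading 44 -> 134
FD 19: (-5,-5) -> (-18.199,8.667) [heading=134, draw]
FD 8: (-18.199,8.667) -> (-23.756,14.422) [heading=134, draw]
FD 16: (-23.756,14.422) -> (-34.87,25.932) [heading=134, draw]
RT 120: heading 134 -> 14
FD 15: (-34.87,25.932) -> (-20.316,29.56) [heading=14, draw]
Final: pos=(-20.316,29.56), heading=14, 6 segment(s) drawn
Segments drawn: 6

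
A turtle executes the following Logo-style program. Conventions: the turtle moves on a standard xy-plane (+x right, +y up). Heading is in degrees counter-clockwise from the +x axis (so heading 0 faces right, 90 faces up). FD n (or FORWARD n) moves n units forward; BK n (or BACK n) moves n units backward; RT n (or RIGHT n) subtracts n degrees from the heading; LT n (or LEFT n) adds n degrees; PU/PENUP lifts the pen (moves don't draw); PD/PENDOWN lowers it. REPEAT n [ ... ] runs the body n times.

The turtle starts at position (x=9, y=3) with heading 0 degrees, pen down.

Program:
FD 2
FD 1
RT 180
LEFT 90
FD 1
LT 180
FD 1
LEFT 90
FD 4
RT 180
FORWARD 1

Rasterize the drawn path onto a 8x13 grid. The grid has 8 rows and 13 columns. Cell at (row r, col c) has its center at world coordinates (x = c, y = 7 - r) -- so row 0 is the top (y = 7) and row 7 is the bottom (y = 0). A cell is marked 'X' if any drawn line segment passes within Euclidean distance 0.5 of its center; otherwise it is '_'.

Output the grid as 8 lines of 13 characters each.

Answer: _____________
_____________
_____________
_____________
________XXXXX
____________X
_____________
_____________

Derivation:
Segment 0: (9,3) -> (11,3)
Segment 1: (11,3) -> (12,3)
Segment 2: (12,3) -> (12,2)
Segment 3: (12,2) -> (12,3)
Segment 4: (12,3) -> (8,3)
Segment 5: (8,3) -> (9,3)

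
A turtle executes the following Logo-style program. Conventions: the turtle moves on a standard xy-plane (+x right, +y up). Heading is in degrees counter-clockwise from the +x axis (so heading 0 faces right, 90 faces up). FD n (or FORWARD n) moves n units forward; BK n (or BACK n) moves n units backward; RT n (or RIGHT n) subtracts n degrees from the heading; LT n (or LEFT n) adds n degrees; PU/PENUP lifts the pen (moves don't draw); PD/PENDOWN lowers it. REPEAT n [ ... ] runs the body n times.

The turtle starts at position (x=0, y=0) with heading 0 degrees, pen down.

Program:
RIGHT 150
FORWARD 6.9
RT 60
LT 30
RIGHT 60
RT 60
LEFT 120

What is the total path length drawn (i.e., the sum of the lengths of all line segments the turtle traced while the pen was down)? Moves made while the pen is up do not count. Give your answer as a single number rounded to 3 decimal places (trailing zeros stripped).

Executing turtle program step by step:
Start: pos=(0,0), heading=0, pen down
RT 150: heading 0 -> 210
FD 6.9: (0,0) -> (-5.976,-3.45) [heading=210, draw]
RT 60: heading 210 -> 150
LT 30: heading 150 -> 180
RT 60: heading 180 -> 120
RT 60: heading 120 -> 60
LT 120: heading 60 -> 180
Final: pos=(-5.976,-3.45), heading=180, 1 segment(s) drawn

Segment lengths:
  seg 1: (0,0) -> (-5.976,-3.45), length = 6.9
Total = 6.9

Answer: 6.9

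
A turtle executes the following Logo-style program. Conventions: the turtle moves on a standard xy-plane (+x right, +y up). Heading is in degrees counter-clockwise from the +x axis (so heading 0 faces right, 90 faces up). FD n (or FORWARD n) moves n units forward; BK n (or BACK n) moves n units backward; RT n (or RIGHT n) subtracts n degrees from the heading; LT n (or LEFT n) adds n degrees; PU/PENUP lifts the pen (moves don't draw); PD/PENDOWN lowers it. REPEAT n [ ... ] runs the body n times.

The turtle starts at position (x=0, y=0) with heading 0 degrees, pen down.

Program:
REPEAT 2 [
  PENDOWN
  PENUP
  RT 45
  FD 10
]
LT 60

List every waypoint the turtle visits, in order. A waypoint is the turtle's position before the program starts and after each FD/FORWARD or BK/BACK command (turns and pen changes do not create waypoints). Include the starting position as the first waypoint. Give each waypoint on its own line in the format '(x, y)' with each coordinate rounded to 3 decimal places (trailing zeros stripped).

Executing turtle program step by step:
Start: pos=(0,0), heading=0, pen down
REPEAT 2 [
  -- iteration 1/2 --
  PD: pen down
  PU: pen up
  RT 45: heading 0 -> 315
  FD 10: (0,0) -> (7.071,-7.071) [heading=315, move]
  -- iteration 2/2 --
  PD: pen down
  PU: pen up
  RT 45: heading 315 -> 270
  FD 10: (7.071,-7.071) -> (7.071,-17.071) [heading=270, move]
]
LT 60: heading 270 -> 330
Final: pos=(7.071,-17.071), heading=330, 0 segment(s) drawn
Waypoints (3 total):
(0, 0)
(7.071, -7.071)
(7.071, -17.071)

Answer: (0, 0)
(7.071, -7.071)
(7.071, -17.071)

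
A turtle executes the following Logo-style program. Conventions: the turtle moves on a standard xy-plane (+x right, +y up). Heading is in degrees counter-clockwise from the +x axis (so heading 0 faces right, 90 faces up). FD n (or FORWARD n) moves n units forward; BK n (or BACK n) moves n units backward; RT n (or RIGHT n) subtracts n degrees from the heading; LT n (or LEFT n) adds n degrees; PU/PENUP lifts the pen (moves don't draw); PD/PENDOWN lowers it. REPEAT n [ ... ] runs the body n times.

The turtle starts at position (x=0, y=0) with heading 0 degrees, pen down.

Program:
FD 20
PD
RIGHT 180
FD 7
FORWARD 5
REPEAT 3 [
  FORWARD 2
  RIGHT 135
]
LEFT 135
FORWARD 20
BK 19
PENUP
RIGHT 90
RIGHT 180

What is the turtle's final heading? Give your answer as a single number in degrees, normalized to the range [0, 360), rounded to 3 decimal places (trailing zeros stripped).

Answer: 0

Derivation:
Executing turtle program step by step:
Start: pos=(0,0), heading=0, pen down
FD 20: (0,0) -> (20,0) [heading=0, draw]
PD: pen down
RT 180: heading 0 -> 180
FD 7: (20,0) -> (13,0) [heading=180, draw]
FD 5: (13,0) -> (8,0) [heading=180, draw]
REPEAT 3 [
  -- iteration 1/3 --
  FD 2: (8,0) -> (6,0) [heading=180, draw]
  RT 135: heading 180 -> 45
  -- iteration 2/3 --
  FD 2: (6,0) -> (7.414,1.414) [heading=45, draw]
  RT 135: heading 45 -> 270
  -- iteration 3/3 --
  FD 2: (7.414,1.414) -> (7.414,-0.586) [heading=270, draw]
  RT 135: heading 270 -> 135
]
LT 135: heading 135 -> 270
FD 20: (7.414,-0.586) -> (7.414,-20.586) [heading=270, draw]
BK 19: (7.414,-20.586) -> (7.414,-1.586) [heading=270, draw]
PU: pen up
RT 90: heading 270 -> 180
RT 180: heading 180 -> 0
Final: pos=(7.414,-1.586), heading=0, 8 segment(s) drawn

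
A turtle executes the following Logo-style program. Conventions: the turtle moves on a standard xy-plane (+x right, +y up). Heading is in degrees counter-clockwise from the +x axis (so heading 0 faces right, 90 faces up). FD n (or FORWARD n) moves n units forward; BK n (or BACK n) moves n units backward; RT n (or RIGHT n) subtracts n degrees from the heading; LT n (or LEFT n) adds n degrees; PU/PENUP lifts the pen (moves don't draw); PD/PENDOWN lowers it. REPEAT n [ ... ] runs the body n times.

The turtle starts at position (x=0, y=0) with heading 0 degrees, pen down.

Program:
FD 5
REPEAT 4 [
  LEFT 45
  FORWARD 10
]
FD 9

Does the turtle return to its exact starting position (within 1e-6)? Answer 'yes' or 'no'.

Executing turtle program step by step:
Start: pos=(0,0), heading=0, pen down
FD 5: (0,0) -> (5,0) [heading=0, draw]
REPEAT 4 [
  -- iteration 1/4 --
  LT 45: heading 0 -> 45
  FD 10: (5,0) -> (12.071,7.071) [heading=45, draw]
  -- iteration 2/4 --
  LT 45: heading 45 -> 90
  FD 10: (12.071,7.071) -> (12.071,17.071) [heading=90, draw]
  -- iteration 3/4 --
  LT 45: heading 90 -> 135
  FD 10: (12.071,17.071) -> (5,24.142) [heading=135, draw]
  -- iteration 4/4 --
  LT 45: heading 135 -> 180
  FD 10: (5,24.142) -> (-5,24.142) [heading=180, draw]
]
FD 9: (-5,24.142) -> (-14,24.142) [heading=180, draw]
Final: pos=(-14,24.142), heading=180, 6 segment(s) drawn

Start position: (0, 0)
Final position: (-14, 24.142)
Distance = 27.908; >= 1e-6 -> NOT closed

Answer: no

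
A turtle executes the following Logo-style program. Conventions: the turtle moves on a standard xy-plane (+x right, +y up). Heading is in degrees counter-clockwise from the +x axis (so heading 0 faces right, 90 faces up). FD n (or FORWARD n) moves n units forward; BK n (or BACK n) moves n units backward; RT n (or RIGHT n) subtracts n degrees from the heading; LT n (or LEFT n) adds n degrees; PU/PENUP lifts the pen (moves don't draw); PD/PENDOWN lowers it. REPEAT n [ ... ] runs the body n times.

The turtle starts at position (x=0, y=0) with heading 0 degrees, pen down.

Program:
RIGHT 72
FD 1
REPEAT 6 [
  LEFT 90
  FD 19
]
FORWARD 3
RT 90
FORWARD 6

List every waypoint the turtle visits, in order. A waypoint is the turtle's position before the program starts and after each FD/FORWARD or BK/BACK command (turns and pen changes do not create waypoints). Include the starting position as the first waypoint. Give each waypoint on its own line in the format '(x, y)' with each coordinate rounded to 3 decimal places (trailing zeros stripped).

Answer: (0, 0)
(0.309, -0.951)
(18.379, 4.92)
(12.508, 22.99)
(-5.562, 17.119)
(0.309, -0.951)
(18.379, 4.92)
(12.508, 22.99)
(11.581, 25.844)
(17.287, 27.698)

Derivation:
Executing turtle program step by step:
Start: pos=(0,0), heading=0, pen down
RT 72: heading 0 -> 288
FD 1: (0,0) -> (0.309,-0.951) [heading=288, draw]
REPEAT 6 [
  -- iteration 1/6 --
  LT 90: heading 288 -> 18
  FD 19: (0.309,-0.951) -> (18.379,4.92) [heading=18, draw]
  -- iteration 2/6 --
  LT 90: heading 18 -> 108
  FD 19: (18.379,4.92) -> (12.508,22.99) [heading=108, draw]
  -- iteration 3/6 --
  LT 90: heading 108 -> 198
  FD 19: (12.508,22.99) -> (-5.562,17.119) [heading=198, draw]
  -- iteration 4/6 --
  LT 90: heading 198 -> 288
  FD 19: (-5.562,17.119) -> (0.309,-0.951) [heading=288, draw]
  -- iteration 5/6 --
  LT 90: heading 288 -> 18
  FD 19: (0.309,-0.951) -> (18.379,4.92) [heading=18, draw]
  -- iteration 6/6 --
  LT 90: heading 18 -> 108
  FD 19: (18.379,4.92) -> (12.508,22.99) [heading=108, draw]
]
FD 3: (12.508,22.99) -> (11.581,25.844) [heading=108, draw]
RT 90: heading 108 -> 18
FD 6: (11.581,25.844) -> (17.287,27.698) [heading=18, draw]
Final: pos=(17.287,27.698), heading=18, 9 segment(s) drawn
Waypoints (10 total):
(0, 0)
(0.309, -0.951)
(18.379, 4.92)
(12.508, 22.99)
(-5.562, 17.119)
(0.309, -0.951)
(18.379, 4.92)
(12.508, 22.99)
(11.581, 25.844)
(17.287, 27.698)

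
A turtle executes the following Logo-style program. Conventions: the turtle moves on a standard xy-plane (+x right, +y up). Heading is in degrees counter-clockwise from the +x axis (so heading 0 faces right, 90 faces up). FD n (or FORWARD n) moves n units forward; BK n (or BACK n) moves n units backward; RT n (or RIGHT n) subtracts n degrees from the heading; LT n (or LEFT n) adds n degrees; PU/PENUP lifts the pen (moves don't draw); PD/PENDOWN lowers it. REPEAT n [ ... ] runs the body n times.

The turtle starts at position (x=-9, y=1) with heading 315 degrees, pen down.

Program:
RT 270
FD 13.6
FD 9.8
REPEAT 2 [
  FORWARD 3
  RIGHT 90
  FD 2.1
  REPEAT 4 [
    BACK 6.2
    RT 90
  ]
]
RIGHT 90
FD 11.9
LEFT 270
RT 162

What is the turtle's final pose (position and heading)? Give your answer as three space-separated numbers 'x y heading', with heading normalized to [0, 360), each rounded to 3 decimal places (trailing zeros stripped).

Executing turtle program step by step:
Start: pos=(-9,1), heading=315, pen down
RT 270: heading 315 -> 45
FD 13.6: (-9,1) -> (0.617,10.617) [heading=45, draw]
FD 9.8: (0.617,10.617) -> (7.546,17.546) [heading=45, draw]
REPEAT 2 [
  -- iteration 1/2 --
  FD 3: (7.546,17.546) -> (9.668,19.668) [heading=45, draw]
  RT 90: heading 45 -> 315
  FD 2.1: (9.668,19.668) -> (11.153,18.183) [heading=315, draw]
  REPEAT 4 [
    -- iteration 1/4 --
    BK 6.2: (11.153,18.183) -> (6.768,22.567) [heading=315, draw]
    RT 90: heading 315 -> 225
    -- iteration 2/4 --
    BK 6.2: (6.768,22.567) -> (11.153,26.951) [heading=225, draw]
    RT 90: heading 225 -> 135
    -- iteration 3/4 --
    BK 6.2: (11.153,26.951) -> (15.537,22.567) [heading=135, draw]
    RT 90: heading 135 -> 45
    -- iteration 4/4 --
    BK 6.2: (15.537,22.567) -> (11.153,18.183) [heading=45, draw]
    RT 90: heading 45 -> 315
  ]
  -- iteration 2/2 --
  FD 3: (11.153,18.183) -> (13.274,16.061) [heading=315, draw]
  RT 90: heading 315 -> 225
  FD 2.1: (13.274,16.061) -> (11.789,14.576) [heading=225, draw]
  REPEAT 4 [
    -- iteration 1/4 --
    BK 6.2: (11.789,14.576) -> (16.173,18.961) [heading=225, draw]
    RT 90: heading 225 -> 135
    -- iteration 2/4 --
    BK 6.2: (16.173,18.961) -> (20.557,14.576) [heading=135, draw]
    RT 90: heading 135 -> 45
    -- iteration 3/4 --
    BK 6.2: (20.557,14.576) -> (16.173,10.192) [heading=45, draw]
    RT 90: heading 45 -> 315
    -- iteration 4/4 --
    BK 6.2: (16.173,10.192) -> (11.789,14.576) [heading=315, draw]
    RT 90: heading 315 -> 225
  ]
]
RT 90: heading 225 -> 135
FD 11.9: (11.789,14.576) -> (3.374,22.991) [heading=135, draw]
LT 270: heading 135 -> 45
RT 162: heading 45 -> 243
Final: pos=(3.374,22.991), heading=243, 15 segment(s) drawn

Answer: 3.374 22.991 243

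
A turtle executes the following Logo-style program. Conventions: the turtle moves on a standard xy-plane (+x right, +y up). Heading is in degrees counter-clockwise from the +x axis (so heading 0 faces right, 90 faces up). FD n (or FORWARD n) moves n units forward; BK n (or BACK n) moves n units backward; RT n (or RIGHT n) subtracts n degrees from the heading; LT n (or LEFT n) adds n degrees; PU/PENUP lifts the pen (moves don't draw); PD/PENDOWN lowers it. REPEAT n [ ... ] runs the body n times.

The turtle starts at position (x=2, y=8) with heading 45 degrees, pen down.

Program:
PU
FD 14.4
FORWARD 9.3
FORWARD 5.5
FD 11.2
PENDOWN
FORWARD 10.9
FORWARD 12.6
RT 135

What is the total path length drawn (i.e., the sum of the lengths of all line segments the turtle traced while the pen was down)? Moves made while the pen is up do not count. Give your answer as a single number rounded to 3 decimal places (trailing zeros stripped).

Answer: 23.5

Derivation:
Executing turtle program step by step:
Start: pos=(2,8), heading=45, pen down
PU: pen up
FD 14.4: (2,8) -> (12.182,18.182) [heading=45, move]
FD 9.3: (12.182,18.182) -> (18.758,24.758) [heading=45, move]
FD 5.5: (18.758,24.758) -> (22.648,28.648) [heading=45, move]
FD 11.2: (22.648,28.648) -> (30.567,36.567) [heading=45, move]
PD: pen down
FD 10.9: (30.567,36.567) -> (38.275,44.275) [heading=45, draw]
FD 12.6: (38.275,44.275) -> (47.184,53.184) [heading=45, draw]
RT 135: heading 45 -> 270
Final: pos=(47.184,53.184), heading=270, 2 segment(s) drawn

Segment lengths:
  seg 1: (30.567,36.567) -> (38.275,44.275), length = 10.9
  seg 2: (38.275,44.275) -> (47.184,53.184), length = 12.6
Total = 23.5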